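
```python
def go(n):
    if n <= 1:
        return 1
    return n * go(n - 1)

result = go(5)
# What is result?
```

go(5) = 5 * 4 * 3 * 2 * 1 = 120

Answer: 120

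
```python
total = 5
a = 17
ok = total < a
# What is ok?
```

Trace:
`total = 5` → total = 5
`a = 17` → a = 17
`ok = total < a` → ok = True
So ok = True

Answer: True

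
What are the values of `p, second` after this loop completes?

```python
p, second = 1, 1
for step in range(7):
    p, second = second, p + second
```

Fibonacci: after 7 iterations
`p, second` takes the values: (1, 1) → (1, 2) → (2, 3) → (3, 5) → (5, 8) → (8, 13) → (13, 21) → (21, 34)

Answer: 21, 34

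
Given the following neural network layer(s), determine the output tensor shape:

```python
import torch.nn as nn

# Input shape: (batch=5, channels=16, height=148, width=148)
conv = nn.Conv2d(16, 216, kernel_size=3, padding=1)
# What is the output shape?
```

Input: (5, 16, 148, 148) -> Output: (5, 216, 148, 148)

Answer: (5, 216, 148, 148)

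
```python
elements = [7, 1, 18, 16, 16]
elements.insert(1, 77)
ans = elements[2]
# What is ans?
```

Trace:
`elements = [7, 1, 18, 16, 16]` → elements = [7, 1, 18, 16, 16]
`elements.insert(1, 77)` → elements = [7, 77, 1, 18, 16, 16]
`ans = elements[2]` → ans = 1
So ans = 1

Answer: 1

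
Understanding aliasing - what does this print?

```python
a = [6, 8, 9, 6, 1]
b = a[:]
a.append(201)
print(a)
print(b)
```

Key concept: slice [:] creates copy.
Step by step:
`a = [6, 8, 9, 6, 1]` → a = [6, 8, 9, 6, 1]
`b = a[:]` → b = [6, 8, 9, 6, 1]
`a.append(201)` → a = [6, 8, 9, 6, 1, 201]
`print(a)` → prints [6, 8, 9, 6, 1, 201]
`print(b)` → prints [6, 8, 9, 6, 1]

Answer:
[6, 8, 9, 6, 1, 201]
[6, 8, 9, 6, 1]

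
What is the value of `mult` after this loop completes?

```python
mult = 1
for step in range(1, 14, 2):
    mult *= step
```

Product of 1, 3, 5, ... up to 13
`mult` takes the values: 1 → 3 → 15 → 105 → 945 → 10395 → 135135

Answer: 135135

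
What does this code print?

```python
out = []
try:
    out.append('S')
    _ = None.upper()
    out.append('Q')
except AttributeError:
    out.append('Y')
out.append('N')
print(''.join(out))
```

Execution trace: 'S' (try body) → 'Y' (except AttributeError) → 'N' (after the try/except). Output: SYN

Answer: SYN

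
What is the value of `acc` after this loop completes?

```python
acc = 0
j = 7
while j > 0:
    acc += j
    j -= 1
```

Sum 7 down to 1
`acc` takes the values: 0 → 7 → 13 → 18 → 22 → 25 → 27 → 28

Answer: 28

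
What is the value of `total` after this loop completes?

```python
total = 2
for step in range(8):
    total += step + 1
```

Start at 2, add 1 to 8 = 38
`total` takes the values: 2 → 3 → 5 → 8 → 12 → 17 → 23 → 30 → 38

Answer: 38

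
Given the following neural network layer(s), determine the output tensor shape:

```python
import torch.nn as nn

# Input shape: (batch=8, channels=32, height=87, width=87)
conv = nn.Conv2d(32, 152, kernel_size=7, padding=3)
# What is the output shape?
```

Input: (8, 32, 87, 87) -> Output: (8, 152, 87, 87)

Answer: (8, 152, 87, 87)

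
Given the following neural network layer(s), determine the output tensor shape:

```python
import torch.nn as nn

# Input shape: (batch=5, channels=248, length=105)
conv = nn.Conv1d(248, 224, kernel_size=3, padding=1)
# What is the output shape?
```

Input: (5, 248, 105) -> Output: (5, 224, 105)

Answer: (5, 224, 105)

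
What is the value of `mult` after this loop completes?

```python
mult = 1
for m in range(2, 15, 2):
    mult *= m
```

Product of even numbers 2 to 14
`mult` takes the values: 1 → 2 → 8 → 48 → 384 → 3840 → 46080 → 645120

Answer: 645120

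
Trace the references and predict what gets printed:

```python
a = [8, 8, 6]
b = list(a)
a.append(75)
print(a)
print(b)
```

Key concept: list() constructor creates copy.
Step by step:
`a = [8, 8, 6]` → a = [8, 8, 6]
`b = list(a)` → b = [8, 8, 6]
`a.append(75)` → a = [8, 8, 6, 75]
`print(a)` → prints [8, 8, 6, 75]
`print(b)` → prints [8, 8, 6]

Answer:
[8, 8, 6, 75]
[8, 8, 6]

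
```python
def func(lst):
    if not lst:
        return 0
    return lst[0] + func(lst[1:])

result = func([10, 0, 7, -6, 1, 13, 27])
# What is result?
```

10 + 0 + 7 + (-6) + 1 + 13 + 27 + 0 = 52

Answer: 52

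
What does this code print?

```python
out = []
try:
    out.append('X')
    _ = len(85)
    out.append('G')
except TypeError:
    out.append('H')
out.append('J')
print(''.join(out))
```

Execution trace: 'X' (try body) → 'H' (except TypeError) → 'J' (after the try/except). Output: XHJ

Answer: XHJ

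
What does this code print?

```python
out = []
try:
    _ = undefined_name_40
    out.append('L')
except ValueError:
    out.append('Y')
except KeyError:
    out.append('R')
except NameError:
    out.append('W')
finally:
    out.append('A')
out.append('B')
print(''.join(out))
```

Execution trace: 'W' (except NameError) → 'A' (finally) → 'B' (after the try/except). Output: WAB

Answer: WAB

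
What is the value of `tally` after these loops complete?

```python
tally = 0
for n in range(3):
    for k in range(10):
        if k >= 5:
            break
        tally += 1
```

Inner breaks at 5, outer runs 3 times
`tally` takes the values: 0 → 1 → 2 → 3 → 4 → 5 → 6 → 7 → 8 → 9 → 10 → 11 → 12 → 13 → 14 → 15

Answer: 15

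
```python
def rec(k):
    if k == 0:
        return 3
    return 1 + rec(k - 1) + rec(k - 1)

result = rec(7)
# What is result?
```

rec(k) = 1 + 2·rec(k-1), rec(0)=3. Closed form: (3+1)·2^7 - 1 = 511.

Answer: 511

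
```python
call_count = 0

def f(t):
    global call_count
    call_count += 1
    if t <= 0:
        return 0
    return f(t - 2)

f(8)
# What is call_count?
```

Linear recursion stepping by 2: 5 calls from t=8 down to ≤0.

Answer: 5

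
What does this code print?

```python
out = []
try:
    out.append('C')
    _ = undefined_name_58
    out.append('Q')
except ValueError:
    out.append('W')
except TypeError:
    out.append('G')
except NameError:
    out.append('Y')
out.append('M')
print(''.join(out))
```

Execution trace: 'C' (try body) → 'Y' (except NameError) → 'M' (after the try/except). Output: CYM

Answer: CYM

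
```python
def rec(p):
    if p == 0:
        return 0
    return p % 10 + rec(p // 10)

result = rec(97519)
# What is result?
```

Sum of digits of 97519: 9 + 1 + 5 + 7 + 9 = 31

Answer: 31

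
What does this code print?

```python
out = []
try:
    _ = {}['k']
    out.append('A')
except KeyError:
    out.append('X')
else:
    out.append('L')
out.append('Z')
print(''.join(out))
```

Execution trace: 'X' (except KeyError) → 'Z' (after the try/except). Output: XZ

Answer: XZ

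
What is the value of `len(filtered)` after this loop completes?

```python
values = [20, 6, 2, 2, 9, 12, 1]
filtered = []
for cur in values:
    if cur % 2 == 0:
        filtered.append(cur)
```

Count even numbers in [20, 6, 2, 2, 9, 12, 1]
`filtered` takes the values: [] → [20] → [20, 6] → [20, 6, 2] → [20, 6, 2, 2] → [20, 6, 2, 2, 12]
So `len(filtered)` = 5

Answer: 5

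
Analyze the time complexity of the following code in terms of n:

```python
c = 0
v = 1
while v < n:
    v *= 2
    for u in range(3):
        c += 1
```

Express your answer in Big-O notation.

Each loop level contributes: log n × 1. Multiplying the contributions gives O(log n).

Answer: O(log n)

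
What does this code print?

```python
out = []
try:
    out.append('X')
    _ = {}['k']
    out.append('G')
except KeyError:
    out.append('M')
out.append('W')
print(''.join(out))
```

Execution trace: 'X' (try body) → 'M' (except KeyError) → 'W' (after the try/except). Output: XMW

Answer: XMW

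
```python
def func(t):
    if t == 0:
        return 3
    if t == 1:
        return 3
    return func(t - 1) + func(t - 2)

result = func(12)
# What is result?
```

Build up from base cases: func(0)=3, func(1)=3, func(2)=6, func(3)=9, func(4)=15, func(5)=24, func(6)=39, ..., func(12)=699

Answer: 699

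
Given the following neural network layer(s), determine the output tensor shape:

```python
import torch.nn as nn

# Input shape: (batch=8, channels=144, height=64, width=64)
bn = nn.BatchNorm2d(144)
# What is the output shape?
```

Input: (8, 144, 64, 64) -> Output: (8, 144, 64, 64)

Answer: (8, 144, 64, 64)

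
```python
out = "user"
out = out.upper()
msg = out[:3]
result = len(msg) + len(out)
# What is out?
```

Trace:
`out = "user"` → out = 'user'
`out = out.upper()` → out = 'USER'
`msg = out[:3]` → msg = 'USE'
`result = len(msg) + len(out)` → result = 7
So out = 'USER'

Answer: 'USER'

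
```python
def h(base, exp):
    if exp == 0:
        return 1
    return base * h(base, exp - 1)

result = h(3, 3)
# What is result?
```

h(3, 3) = 3 * 3 * 3 = 27

Answer: 27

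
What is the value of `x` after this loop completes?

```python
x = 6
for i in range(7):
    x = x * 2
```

Multiply by 2, 7 times: 6 * 2^7 = 768
`x` takes the values: 6 → 12 → 24 → 48 → 96 → 192 → 384 → 768

Answer: 768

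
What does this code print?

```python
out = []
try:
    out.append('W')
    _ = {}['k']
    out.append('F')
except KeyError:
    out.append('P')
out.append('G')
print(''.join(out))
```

Execution trace: 'W' (try body) → 'P' (except KeyError) → 'G' (after the try/except). Output: WPG

Answer: WPG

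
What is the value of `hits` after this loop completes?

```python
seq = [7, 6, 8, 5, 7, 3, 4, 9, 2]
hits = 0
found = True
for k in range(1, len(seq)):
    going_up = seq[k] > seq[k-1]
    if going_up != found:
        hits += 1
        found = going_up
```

Count direction changes in [7, 6, 8, 5, 7, 3, 4, 9, 2]
`hits` takes the values: 0 → 1 → 2 → 3 → 4 → 5 → 6 → 7

Answer: 7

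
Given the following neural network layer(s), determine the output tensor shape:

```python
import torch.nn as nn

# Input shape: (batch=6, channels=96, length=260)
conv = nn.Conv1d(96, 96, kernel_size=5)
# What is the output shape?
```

Input: (6, 96, 260) -> Output: (6, 96, 256)

Answer: (6, 96, 256)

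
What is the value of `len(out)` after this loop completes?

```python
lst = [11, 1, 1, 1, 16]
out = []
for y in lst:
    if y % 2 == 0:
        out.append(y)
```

Count even numbers in [11, 1, 1, 1, 16]
`out` takes the values: [] → [16]
So `len(out)` = 1

Answer: 1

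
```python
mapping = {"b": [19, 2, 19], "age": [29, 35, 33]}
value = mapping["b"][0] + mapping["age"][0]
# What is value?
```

Trace:
`mapping = {"b": [19, 2, 19], "age": [29, 35, 33]}` → mapping = {'b': [19, 2, 19], 'age': [29, 35, 33]}
`value = mapping["b"][0] + mapping["age"][0]` → value = 48
So value = 48

Answer: 48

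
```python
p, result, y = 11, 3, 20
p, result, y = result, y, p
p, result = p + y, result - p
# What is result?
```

Trace:
`p, result, y = 11, 3, 20` → p = 11; result = 3; y = 20
`p, result, y = result, y, p` → p = 3; result = 20; y = 11
`p, result = p + y, result - p` → p = 14; result = 17
So result = 17

Answer: 17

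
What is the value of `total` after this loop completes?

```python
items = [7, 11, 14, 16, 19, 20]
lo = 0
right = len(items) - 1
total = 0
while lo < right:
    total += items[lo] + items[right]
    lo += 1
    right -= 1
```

Sum of pairs from ends
`total` takes the values: 0 → 27 → 57 → 87

Answer: 87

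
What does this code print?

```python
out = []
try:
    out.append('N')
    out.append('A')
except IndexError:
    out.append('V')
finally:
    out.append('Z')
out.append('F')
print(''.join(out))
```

Execution trace: 'N' (try body) → 'A' (try body, no exception) → 'Z' (finally) → 'F' (after the try/except). Output: NAZF

Answer: NAZF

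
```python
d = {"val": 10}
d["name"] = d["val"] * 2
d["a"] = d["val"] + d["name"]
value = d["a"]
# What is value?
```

Trace:
`d = {"val": 10}` → d = {'val': 10}
`d["name"] = d["val"] * 2` → d = {'val': 10, 'name': 20}
`d["a"] = d["val"] + d["name"]` → d = {'val': 10, 'name': 20, 'a': 30}
`value = d["a"]` → value = 30
So value = 30

Answer: 30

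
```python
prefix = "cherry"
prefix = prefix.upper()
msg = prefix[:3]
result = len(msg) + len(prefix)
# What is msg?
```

Trace:
`prefix = "cherry"` → prefix = 'cherry'
`prefix = prefix.upper()` → prefix = 'CHERRY'
`msg = prefix[:3]` → msg = 'CHE'
`result = len(msg) + len(prefix)` → result = 9
So msg = 'CHE'

Answer: 'CHE'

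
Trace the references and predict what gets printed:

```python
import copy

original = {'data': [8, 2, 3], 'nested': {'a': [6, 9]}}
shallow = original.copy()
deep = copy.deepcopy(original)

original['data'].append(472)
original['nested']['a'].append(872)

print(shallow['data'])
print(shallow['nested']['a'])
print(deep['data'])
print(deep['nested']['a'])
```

Key concept: comparing shallow vs deep copy.
Step by step:
`original = {'data': [8, 2, 3], 'nested': {'a': [6, 9]}}` → original = {'data': [8, 2, 3], 'nested': {'a': [6, 9]}}
`shallow = original.copy()` → shallow = {'data': [8, 2, 3], 'nested': {'a': [6, 9]}}
`deep = copy.deepcopy(original)` → deep = {'data': [8, 2, 3], 'nested': {'a': [6, 9]}}
`original['data'].append(472)` → original = {'data': [8, 2, 3, 472], 'nested': {'a': [6, 9]}}; shallow = {'data': [8, 2, 3, 472], 'nested': {'a': [6, 9]}}
`original['nested']['a'].append(872)` → original = {'data': [8, 2, 3, 472], 'nested': {'a': [6, 9, 872]}}; shallow = {'data': [8, 2, 3, 472], 'nested': {'a': [6, 9, 872]}}
`print(shallow['data'])` → prints [8, 2, 3, 472]
`print(shallow['nested']['a'])` → prints [6, 9, 872]
`print(deep['data'])` → prints [8, 2, 3]
`print(deep['nested']['a'])` → prints [6, 9]

Answer:
[8, 2, 3, 472]
[6, 9, 872]
[8, 2, 3]
[6, 9]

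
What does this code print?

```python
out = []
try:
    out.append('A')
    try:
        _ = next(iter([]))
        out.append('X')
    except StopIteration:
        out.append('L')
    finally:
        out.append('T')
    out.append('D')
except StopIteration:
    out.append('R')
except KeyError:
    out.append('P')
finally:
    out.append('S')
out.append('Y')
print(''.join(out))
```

Execution trace: 'A' (try body) → 'L' (inner except StopIteration) → 'T' (inner finally) → 'D' (try body, no exception) → 'S' (finally) → 'Y' (after the try/except). Output: ALTDSY

Answer: ALTDSY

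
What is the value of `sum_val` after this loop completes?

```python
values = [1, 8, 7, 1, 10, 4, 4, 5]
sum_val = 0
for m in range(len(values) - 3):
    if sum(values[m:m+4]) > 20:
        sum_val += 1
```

Count windows with sum > 20
`sum_val` takes the values: 0 → 1 → 2 → 3

Answer: 3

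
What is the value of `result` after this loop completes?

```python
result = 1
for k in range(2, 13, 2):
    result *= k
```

Product of even numbers 2 to 12
`result` takes the values: 1 → 2 → 8 → 48 → 384 → 3840 → 46080

Answer: 46080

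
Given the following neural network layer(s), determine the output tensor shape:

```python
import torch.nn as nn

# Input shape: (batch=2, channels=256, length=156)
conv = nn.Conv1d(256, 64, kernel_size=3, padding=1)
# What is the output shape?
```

Input: (2, 256, 156) -> Output: (2, 64, 156)

Answer: (2, 64, 156)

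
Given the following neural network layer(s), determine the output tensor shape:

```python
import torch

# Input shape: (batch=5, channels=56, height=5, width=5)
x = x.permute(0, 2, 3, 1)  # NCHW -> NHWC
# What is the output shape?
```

Input: (5, 56, 5, 5) -> Output: (5, 5, 5, 56)

Answer: (5, 5, 5, 56)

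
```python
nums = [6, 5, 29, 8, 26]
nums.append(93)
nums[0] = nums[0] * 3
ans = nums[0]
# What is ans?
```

Trace:
`nums = [6, 5, 29, 8, 26]` → nums = [6, 5, 29, 8, 26]
`nums.append(93)` → nums = [6, 5, 29, 8, 26, 93]
`nums[0] = nums[0] * 3` → nums = [18, 5, 29, 8, 26, 93]
`ans = nums[0]` → ans = 18
So ans = 18

Answer: 18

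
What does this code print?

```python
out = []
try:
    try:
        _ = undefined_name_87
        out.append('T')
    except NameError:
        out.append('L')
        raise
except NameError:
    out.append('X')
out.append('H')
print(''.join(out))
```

Execution trace: 'L' (inner except NameError) → 'X' (outer except NameError) → 'H' (after the try/except). Output: LXH

Answer: LXH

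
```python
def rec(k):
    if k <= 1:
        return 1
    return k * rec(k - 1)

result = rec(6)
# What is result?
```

rec(6) = 6 * 5 * 4 * 3 * 2 * 1 = 720

Answer: 720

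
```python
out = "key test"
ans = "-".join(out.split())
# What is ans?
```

Trace:
`out = "key test"` → out = 'key test'
`ans = "-".join(out.split())` → ans = 'key-test'
So ans = 'key-test'

Answer: 'key-test'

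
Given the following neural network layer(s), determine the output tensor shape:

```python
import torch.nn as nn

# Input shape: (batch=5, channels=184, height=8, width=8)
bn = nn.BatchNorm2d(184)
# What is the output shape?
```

Input: (5, 184, 8, 8) -> Output: (5, 184, 8, 8)

Answer: (5, 184, 8, 8)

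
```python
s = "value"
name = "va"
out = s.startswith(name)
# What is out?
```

Trace:
`s = "value"` → s = 'value'
`name = "va"` → name = 'va'
`out = s.startswith(name)` → out = True
So out = True

Answer: True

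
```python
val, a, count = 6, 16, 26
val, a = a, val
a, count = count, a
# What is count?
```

Trace:
`val, a, count = 6, 16, 26` → val = 6; a = 16; count = 26
`val, a = a, val` → val = 16; a = 6
`a, count = count, a` → a = 26; count = 6
So count = 6

Answer: 6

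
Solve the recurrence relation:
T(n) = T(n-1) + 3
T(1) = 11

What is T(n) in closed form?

Unrolling: T(n) = T(1) + 3·(n-1) = 11 + 3(n-1) = 3n + 8.

Answer: T(n) = 3n + 8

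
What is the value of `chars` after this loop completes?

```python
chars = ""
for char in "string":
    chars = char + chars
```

Reverse 'string'
`chars` takes the values: "" → "s" → "ts" → "rts" → "irts" → "nirts" → "gnirts"

Answer: "gnirts"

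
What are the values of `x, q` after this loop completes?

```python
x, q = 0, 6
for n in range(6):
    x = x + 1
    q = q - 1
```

x goes 0→6, q goes 6→0
`x, q` takes the values: (0, 6) → (1, 6) → (1, 5) → (2, 5) → (2, 4) → (3, 4) → (3, 3) → (4, 3) → (4, 2) → (5, 2) → (5, 1) → (6, 1) → (6, 0)

Answer: 6, 0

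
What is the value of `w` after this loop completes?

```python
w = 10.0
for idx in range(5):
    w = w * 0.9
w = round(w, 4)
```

Exponential decay: 10.0 * 0.9^5
`w` takes the values: 10.0 → 9.0 → 8.1 → 7.29 → 6.561 → 5.9049

Answer: 5.9049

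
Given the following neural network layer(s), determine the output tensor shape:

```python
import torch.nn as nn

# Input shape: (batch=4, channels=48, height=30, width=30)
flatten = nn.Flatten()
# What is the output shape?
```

Input: (4, 48, 30, 30) -> Output: (4, 43200)

Answer: (4, 43200)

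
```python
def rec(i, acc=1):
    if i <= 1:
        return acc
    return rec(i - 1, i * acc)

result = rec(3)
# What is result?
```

Accumulator trace (n, acc): (3, 1) -> (2, 3) -> (1, 6) -> return 6

Answer: 6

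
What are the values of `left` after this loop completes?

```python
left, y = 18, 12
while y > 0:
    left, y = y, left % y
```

GCD of 18 and 12
`left` takes the values: 18 → 12 → 6

Answer: 6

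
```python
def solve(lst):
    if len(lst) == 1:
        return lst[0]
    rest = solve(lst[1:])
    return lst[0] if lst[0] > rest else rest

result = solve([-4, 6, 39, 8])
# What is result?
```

Recursive max over [-4, 6, 39, 8] = 39

Answer: 39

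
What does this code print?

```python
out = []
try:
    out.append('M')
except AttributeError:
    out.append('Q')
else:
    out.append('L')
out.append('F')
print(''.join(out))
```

Execution trace: 'M' (try body, no exception) → 'L' (else) → 'F' (after the try/except). Output: MLF

Answer: MLF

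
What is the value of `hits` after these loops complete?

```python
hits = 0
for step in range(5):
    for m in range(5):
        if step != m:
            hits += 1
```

5² - 5 (exclude diagonal)
`hits` takes the values: 0 → 1 → 2 → 3 → 4 → 5 → 6 → 7 → 8 → 9 → 10 → 11 → 12 → 13 → 14 → 15 → 16 → 17 → 18 → 19 → 20

Answer: 20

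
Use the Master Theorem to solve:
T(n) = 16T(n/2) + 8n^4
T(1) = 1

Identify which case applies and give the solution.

a=16, b=2, f(n)=8n^4. log_2(16) = 4. Since c=4 = 4, Case 2 applies: T(n) = Θ(n^log_b(a) · log n) = O(n^4 log n).

Answer: O(n^4 log n) - Case 2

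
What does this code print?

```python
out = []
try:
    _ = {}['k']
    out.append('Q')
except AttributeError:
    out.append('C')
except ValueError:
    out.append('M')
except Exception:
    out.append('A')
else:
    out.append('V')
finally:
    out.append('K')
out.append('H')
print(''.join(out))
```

Execution trace: 'A' (except Exception) → 'K' (finally) → 'H' (after the try/except). Output: AKH

Answer: AKH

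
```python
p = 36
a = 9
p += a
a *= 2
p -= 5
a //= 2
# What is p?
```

Trace:
`p = 36` → p = 36
`a = 9` → a = 9
`p += a` → p = 45
`a *= 2` → a = 18
`p -= 5` → p = 40
`a //= 2` → a = 9
So p = 40

Answer: 40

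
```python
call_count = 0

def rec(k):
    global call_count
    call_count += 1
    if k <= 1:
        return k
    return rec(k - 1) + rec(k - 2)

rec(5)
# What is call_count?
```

Calls(k) = 1 + Calls(k-1) + Calls(k-2); Calls(0)=Calls(1)=1. For k=5 this gives 15.

Answer: 15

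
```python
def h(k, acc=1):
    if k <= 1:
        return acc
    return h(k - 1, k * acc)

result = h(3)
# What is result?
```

Accumulator trace (n, acc): (3, 1) -> (2, 3) -> (1, 6) -> return 6

Answer: 6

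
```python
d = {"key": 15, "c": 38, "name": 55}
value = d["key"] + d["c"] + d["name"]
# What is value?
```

Trace:
`d = {"key": 15, "c": 38, "name": 55}` → d = {'key': 15, 'c': 38, 'name': 55}
`value = d["key"] + d["c"] + d["name"]` → value = 108
So value = 108

Answer: 108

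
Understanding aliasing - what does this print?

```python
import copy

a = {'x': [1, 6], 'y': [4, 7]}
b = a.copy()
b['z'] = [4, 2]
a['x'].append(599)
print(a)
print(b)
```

Key concept: shallow copy of dict with mutable values.
Step by step:
`a = {'x': [1, 6], 'y': [4, 7]}` → a = {'x': [1, 6], 'y': [4, 7]}
`b = a.copy()` → b = {'x': [1, 6], 'y': [4, 7]}
`b['z'] = [4, 2]` → b = {'x': [1, 6], 'y': [4, 7], 'z': [4, 2]}
`a['x'].append(599)` → a = {'x': [1, 6, 599], 'y': [4, 7]}; b = {'x': [1, 6, 599], 'y': [4, 7], 'z': [4, 2]}
`print(a)` → prints {'x': [1, 6, 599], 'y': [4, 7]}
`print(b)` → prints {'x': [1, 6, 599], 'y': [4, 7], 'z': [4, 2]}

Answer:
{'x': [1, 6, 599], 'y': [4, 7]}
{'x': [1, 6, 599], 'y': [4, 7], 'z': [4, 2]}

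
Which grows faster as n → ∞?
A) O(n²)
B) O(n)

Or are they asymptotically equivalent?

O(n²) vs O(n): Higher order terms dominate.

Answer: A) O(n²) grows faster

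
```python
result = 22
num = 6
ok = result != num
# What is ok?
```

Trace:
`result = 22` → result = 22
`num = 6` → num = 6
`ok = result != num` → ok = True
So ok = True

Answer: True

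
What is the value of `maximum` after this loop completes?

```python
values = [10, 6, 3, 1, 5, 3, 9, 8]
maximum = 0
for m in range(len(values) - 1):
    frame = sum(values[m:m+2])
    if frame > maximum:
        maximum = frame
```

Max sum of 2-element window in [10, 6, 3, 1, 5, 3, 9, 8]
`maximum` takes the values: 0 → 16 → 17

Answer: 17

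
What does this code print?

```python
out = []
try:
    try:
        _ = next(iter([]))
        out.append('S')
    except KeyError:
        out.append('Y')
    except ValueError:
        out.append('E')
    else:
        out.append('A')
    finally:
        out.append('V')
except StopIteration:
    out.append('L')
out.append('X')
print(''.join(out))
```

Execution trace: 'V' (finally) → 'L' (outer except StopIteration) → 'X' (after the try/except). Output: VLX

Answer: VLX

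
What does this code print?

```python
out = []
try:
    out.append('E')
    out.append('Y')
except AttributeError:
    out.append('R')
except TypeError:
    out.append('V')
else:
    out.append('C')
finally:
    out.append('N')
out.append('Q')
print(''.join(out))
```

Execution trace: 'E' (try body) → 'Y' (try body, no exception) → 'C' (else) → 'N' (finally) → 'Q' (after the try/except). Output: EYCNQ

Answer: EYCNQ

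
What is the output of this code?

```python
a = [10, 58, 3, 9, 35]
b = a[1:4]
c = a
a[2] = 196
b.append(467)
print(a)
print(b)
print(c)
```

Key concept: slice vs alias.
Step by step:
`a = [10, 58, 3, 9, 35]` → a = [10, 58, 3, 9, 35]
`b = a[1:4]` → b = [58, 3, 9]
`c = a` → c = [10, 58, 3, 9, 35] (same object as a)
`a[2] = 196` → a = [10, 58, 196, 9, 35] (same object as c); c = [10, 58, 196, 9, 35] (same object as a)
`b.append(467)` → b = [58, 3, 9, 467]
`print(a)` → prints [10, 58, 196, 9, 35]
`print(b)` → prints [58, 3, 9, 467]
`print(c)` → prints [10, 58, 196, 9, 35]

Answer:
[10, 58, 196, 9, 35]
[58, 3, 9, 467]
[10, 58, 196, 9, 35]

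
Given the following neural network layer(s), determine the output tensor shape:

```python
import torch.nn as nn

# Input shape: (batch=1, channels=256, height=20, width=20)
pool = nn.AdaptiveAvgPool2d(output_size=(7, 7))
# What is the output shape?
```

Input: (1, 256, 20, 20) -> Output: (1, 256, 7, 7)

Answer: (1, 256, 7, 7)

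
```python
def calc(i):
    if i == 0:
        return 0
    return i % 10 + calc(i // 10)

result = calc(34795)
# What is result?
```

Sum of digits of 34795: 5 + 9 + 7 + 4 + 3 = 28

Answer: 28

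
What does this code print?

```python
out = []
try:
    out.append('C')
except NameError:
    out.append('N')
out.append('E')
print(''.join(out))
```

Execution trace: 'C' (try body, no exception) → 'E' (after the try/except). Output: CE

Answer: CE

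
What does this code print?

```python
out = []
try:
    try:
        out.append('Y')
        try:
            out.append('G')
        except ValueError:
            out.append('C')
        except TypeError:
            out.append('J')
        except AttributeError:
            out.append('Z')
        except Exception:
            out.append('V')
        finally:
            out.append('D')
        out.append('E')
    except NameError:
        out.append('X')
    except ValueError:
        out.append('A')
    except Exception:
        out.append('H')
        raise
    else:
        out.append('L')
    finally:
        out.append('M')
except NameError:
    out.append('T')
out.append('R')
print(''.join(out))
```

Execution trace: 'Y' (try body) → 'G' (inner try body, no exception) → 'D' (inner finally) → 'E' (try body, no exception) → 'L' (else) → 'M' (finally) → 'R' (after the try/except). Output: YGDELMR

Answer: YGDELMR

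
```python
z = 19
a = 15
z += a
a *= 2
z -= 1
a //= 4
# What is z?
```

Trace:
`z = 19` → z = 19
`a = 15` → a = 15
`z += a` → z = 34
`a *= 2` → a = 30
`z -= 1` → z = 33
`a //= 4` → a = 7
So z = 33

Answer: 33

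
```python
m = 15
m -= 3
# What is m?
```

Trace:
`m = 15` → m = 15
`m -= 3` → m = 12
So m = 12

Answer: 12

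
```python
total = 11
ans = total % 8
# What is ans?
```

Trace:
`total = 11` → total = 11
`ans = total % 8` → ans = 3
So ans = 3

Answer: 3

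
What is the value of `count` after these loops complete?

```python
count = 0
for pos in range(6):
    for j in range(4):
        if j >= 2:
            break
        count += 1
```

Inner breaks at 2, outer runs 6 times
`count` takes the values: 0 → 1 → 2 → 3 → 4 → 5 → 6 → 7 → 8 → 9 → 10 → 11 → 12

Answer: 12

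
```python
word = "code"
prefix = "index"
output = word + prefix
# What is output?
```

Trace:
`word = "code"` → word = 'code'
`prefix = "index"` → prefix = 'index'
`output = word + prefix` → output = 'codeindex'
So output = 'codeindex'

Answer: 'codeindex'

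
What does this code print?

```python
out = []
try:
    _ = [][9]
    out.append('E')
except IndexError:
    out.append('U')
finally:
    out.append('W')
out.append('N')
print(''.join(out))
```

Execution trace: 'U' (except IndexError) → 'W' (finally) → 'N' (after the try/except). Output: UWN

Answer: UWN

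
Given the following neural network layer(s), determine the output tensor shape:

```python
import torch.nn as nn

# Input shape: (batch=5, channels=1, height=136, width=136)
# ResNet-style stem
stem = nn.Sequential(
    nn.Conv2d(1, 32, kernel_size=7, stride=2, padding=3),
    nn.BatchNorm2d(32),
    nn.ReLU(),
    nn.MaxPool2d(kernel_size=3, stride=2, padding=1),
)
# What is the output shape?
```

Input: (5, 1, 136, 136) -> after Conv2d 7x7 stride=2: (5, 32, 68, 68) -> Output: (5, 32, 34, 34)

Answer: (5, 32, 34, 34)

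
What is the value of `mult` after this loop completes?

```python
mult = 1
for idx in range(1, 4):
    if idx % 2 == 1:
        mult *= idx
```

Product of odd numbers 1 to 3
`mult` takes the values: 1 → 3

Answer: 3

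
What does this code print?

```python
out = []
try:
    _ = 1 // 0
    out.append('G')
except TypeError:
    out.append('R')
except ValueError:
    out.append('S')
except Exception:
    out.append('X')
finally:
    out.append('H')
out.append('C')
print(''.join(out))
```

Execution trace: 'X' (except Exception) → 'H' (finally) → 'C' (after the try/except). Output: XHC

Answer: XHC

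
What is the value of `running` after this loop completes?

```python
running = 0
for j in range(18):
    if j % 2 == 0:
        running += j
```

Sum of even numbers 0 to 17
`running` takes the values: 0 → 2 → 6 → 12 → 20 → 30 → 42 → 56 → 72

Answer: 72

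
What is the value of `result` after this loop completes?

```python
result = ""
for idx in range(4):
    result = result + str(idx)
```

Concatenate digits 0 to 3
`result` takes the values: "" → "0" → "01" → "012" → "0123"

Answer: "0123"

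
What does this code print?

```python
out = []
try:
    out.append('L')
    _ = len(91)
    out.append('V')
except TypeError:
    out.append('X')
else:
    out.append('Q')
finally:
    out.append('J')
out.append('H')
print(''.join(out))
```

Execution trace: 'L' (try body) → 'X' (except TypeError) → 'J' (finally) → 'H' (after the try/except). Output: LXJH

Answer: LXJH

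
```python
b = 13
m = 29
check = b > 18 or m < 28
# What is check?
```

Trace:
`b = 13` → b = 13
`m = 29` → m = 29
`check = b > 18 or m < 28` → check = False
So check = False

Answer: False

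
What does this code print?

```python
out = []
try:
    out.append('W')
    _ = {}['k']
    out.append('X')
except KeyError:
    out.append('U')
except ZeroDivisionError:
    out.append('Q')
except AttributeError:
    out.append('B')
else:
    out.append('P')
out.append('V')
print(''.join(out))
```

Execution trace: 'W' (try body) → 'U' (except KeyError) → 'V' (after the try/except). Output: WUV

Answer: WUV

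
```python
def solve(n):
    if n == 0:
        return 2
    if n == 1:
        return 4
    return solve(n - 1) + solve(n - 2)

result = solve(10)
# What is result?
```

Build up from base cases: solve(0)=2, solve(1)=4, solve(2)=6, solve(3)=10, solve(4)=16, solve(5)=26, solve(6)=42, ..., solve(10)=288

Answer: 288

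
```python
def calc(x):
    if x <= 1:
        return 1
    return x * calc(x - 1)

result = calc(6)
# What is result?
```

calc(6) = 6 * 5 * 4 * 3 * 2 * 1 = 720

Answer: 720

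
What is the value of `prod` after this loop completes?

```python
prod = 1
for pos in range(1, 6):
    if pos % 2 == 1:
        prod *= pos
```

Product of odd numbers 1 to 5
`prod` takes the values: 1 → 3 → 15

Answer: 15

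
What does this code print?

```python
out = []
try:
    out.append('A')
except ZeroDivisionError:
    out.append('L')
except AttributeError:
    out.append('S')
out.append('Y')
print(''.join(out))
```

Execution trace: 'A' (try body, no exception) → 'Y' (after the try/except). Output: AY

Answer: AY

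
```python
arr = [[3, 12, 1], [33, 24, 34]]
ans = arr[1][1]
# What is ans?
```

Trace:
`arr = [[3, 12, 1], [33, 24, 34]]` → arr = [[3, 12, 1], [33, 24, 34]]
`ans = arr[1][1]` → ans = 24
So ans = 24

Answer: 24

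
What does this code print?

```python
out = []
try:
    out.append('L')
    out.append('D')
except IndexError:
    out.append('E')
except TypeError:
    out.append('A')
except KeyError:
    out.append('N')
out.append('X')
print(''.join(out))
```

Execution trace: 'L' (try body) → 'D' (try body, no exception) → 'X' (after the try/except). Output: LDX

Answer: LDX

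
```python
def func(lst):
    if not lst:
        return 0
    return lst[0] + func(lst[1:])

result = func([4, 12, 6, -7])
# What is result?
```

4 + 12 + 6 + (-7) + 0 = 15

Answer: 15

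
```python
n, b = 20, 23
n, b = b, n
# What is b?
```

Trace:
`n, b = 20, 23` → n = 20; b = 23
`n, b = b, n` → n = 23; b = 20
So b = 20

Answer: 20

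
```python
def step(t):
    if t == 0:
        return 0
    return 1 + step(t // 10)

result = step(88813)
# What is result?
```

Count of digits of 88813: 5

Answer: 5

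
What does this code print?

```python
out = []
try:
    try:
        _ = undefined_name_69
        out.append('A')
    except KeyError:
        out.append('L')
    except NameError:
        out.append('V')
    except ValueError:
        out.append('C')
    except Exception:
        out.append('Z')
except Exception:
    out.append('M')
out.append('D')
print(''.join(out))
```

Execution trace: 'V' (inner except NameError) → 'D' (after the try/except). Output: VD

Answer: VD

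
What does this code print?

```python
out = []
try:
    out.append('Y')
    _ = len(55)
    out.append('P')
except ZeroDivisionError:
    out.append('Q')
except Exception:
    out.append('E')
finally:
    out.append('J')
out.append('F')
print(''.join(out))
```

Execution trace: 'Y' (try body) → 'E' (except Exception) → 'J' (finally) → 'F' (after the try/except). Output: YEJF

Answer: YEJF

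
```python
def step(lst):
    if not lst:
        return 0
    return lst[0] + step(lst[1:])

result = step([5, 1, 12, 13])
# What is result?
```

5 + 1 + 12 + 13 + 0 = 31

Answer: 31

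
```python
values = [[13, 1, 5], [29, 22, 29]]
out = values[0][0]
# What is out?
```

Trace:
`values = [[13, 1, 5], [29, 22, 29]]` → values = [[13, 1, 5], [29, 22, 29]]
`out = values[0][0]` → out = 13
So out = 13

Answer: 13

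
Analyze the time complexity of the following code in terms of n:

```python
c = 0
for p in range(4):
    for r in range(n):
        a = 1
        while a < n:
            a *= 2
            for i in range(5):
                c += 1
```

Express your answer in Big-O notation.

Each loop level contributes: 1 × n × log n × 1. Multiplying the contributions gives O(n log n).

Answer: O(n log n)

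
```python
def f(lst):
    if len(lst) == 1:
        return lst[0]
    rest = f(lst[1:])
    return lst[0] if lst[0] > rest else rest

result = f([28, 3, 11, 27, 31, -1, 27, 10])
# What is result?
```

Recursive max over [28, 3, 11, 27, 31, -1, 27, 10] = 31

Answer: 31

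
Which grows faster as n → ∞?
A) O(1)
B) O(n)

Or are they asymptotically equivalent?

O(1) vs O(n): Higher order terms dominate.

Answer: B) O(n) grows faster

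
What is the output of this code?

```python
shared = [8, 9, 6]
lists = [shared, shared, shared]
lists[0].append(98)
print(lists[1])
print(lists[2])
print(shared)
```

Key concept: list of same reference.
Step by step:
`shared = [8, 9, 6]` → shared = [8, 9, 6]
`lists = [shared, shared, shared]` → lists = [[8, 9, 6], [8, 9, 6], [8, 9, 6]]
`lists[0].append(98)` → shared = [8, 9, 6, 98]; lists = [[8, 9, 6, 98], [8, 9, 6, 98], [8, 9, 6, 98]]
`print(lists[1])` → prints [8, 9, 6, 98]
`print(lists[2])` → prints [8, 9, 6, 98]
`print(shared)` → prints [8, 9, 6, 98]

Answer:
[8, 9, 6, 98]
[8, 9, 6, 98]
[8, 9, 6, 98]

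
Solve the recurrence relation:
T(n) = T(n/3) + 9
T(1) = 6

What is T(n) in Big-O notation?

Each step divides n by 3 and adds 9. After log_3(n) steps we reach T(1)=6. So T(n) = 9·log_3(n) + 6 = O(log n).

Answer: O(log n)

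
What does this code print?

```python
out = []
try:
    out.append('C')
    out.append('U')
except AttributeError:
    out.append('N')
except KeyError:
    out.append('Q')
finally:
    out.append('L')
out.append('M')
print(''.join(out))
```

Execution trace: 'C' (try body) → 'U' (try body, no exception) → 'L' (finally) → 'M' (after the try/except). Output: CULM

Answer: CULM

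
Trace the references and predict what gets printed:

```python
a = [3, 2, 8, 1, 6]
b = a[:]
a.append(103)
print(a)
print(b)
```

Key concept: slice [:] creates copy.
Step by step:
`a = [3, 2, 8, 1, 6]` → a = [3, 2, 8, 1, 6]
`b = a[:]` → b = [3, 2, 8, 1, 6]
`a.append(103)` → a = [3, 2, 8, 1, 6, 103]
`print(a)` → prints [3, 2, 8, 1, 6, 103]
`print(b)` → prints [3, 2, 8, 1, 6]

Answer:
[3, 2, 8, 1, 6, 103]
[3, 2, 8, 1, 6]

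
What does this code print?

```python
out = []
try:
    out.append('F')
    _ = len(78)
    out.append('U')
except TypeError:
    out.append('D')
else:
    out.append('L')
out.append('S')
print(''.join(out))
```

Execution trace: 'F' (try body) → 'D' (except TypeError) → 'S' (after the try/except). Output: FDS

Answer: FDS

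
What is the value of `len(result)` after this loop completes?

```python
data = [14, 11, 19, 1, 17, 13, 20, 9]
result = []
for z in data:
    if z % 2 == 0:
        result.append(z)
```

Count even numbers in [14, 11, 19, 1, 17, 13, 20, 9]
`result` takes the values: [] → [14] → [14, 20]
So `len(result)` = 2

Answer: 2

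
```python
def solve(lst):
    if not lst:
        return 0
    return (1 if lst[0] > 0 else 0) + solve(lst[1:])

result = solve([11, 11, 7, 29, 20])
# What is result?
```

Count of positive elements in [11, 11, 7, 29, 20] = 5

Answer: 5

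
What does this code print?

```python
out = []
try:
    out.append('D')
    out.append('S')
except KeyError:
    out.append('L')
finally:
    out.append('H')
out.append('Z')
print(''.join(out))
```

Execution trace: 'D' (try body) → 'S' (try body, no exception) → 'H' (finally) → 'Z' (after the try/except). Output: DSHZ

Answer: DSHZ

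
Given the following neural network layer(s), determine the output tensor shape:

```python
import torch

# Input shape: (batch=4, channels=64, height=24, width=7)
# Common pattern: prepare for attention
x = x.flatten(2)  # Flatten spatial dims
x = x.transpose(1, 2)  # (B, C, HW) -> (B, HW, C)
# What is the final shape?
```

Input: (4, 64, 24, 7) -> after flatten(2): (4, 64, 168) -> Output: (4, 168, 64)

Answer: (4, 168, 64)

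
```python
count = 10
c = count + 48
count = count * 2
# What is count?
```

Trace:
`count = 10` → count = 10
`c = count + 48` → c = 58
`count = count * 2` → count = 20
So count = 20

Answer: 20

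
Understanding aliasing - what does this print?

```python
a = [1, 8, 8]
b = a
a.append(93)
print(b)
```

Key concept: basic list aliasing.
Step by step:
`a = [1, 8, 8]` → a = [1, 8, 8]
`b = a` → b = [1, 8, 8] (same object as a)
`a.append(93)` → a = [1, 8, 8, 93] (same object as b); b = [1, 8, 8, 93] (same object as a)
`print(b)` → prints [1, 8, 8, 93]

Answer: [1, 8, 8, 93]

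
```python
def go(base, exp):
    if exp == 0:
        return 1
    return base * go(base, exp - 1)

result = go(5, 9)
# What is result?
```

go(5, 9) = 5 * 5 * 5 * 5 * 5 * 5 * 5 * 5 * 5 = 1953125

Answer: 1953125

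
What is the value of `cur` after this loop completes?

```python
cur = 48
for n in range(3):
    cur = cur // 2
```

Halve 3 times: 48 // 2^3 = 6
`cur` takes the values: 48 → 24 → 12 → 6

Answer: 6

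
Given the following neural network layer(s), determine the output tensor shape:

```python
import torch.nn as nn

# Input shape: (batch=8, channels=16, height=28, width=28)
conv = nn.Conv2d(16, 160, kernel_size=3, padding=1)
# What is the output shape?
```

Input: (8, 16, 28, 28) -> Output: (8, 160, 28, 28)

Answer: (8, 160, 28, 28)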